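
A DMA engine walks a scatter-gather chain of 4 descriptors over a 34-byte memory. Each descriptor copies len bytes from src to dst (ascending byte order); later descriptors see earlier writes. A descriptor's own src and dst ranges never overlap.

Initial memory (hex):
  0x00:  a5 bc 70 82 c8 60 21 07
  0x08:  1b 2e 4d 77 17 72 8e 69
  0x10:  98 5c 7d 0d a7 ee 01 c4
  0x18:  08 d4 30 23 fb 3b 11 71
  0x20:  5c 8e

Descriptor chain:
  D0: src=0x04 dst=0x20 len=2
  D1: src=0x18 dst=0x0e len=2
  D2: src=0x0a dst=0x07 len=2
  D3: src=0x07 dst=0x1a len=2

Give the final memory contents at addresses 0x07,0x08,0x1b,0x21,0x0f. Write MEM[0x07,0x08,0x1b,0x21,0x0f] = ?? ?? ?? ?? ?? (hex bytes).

D0: mem[0x20..0x21] <- [c8 60]
D1: mem[0x0e..0x0f] <- [08 d4]
D2: mem[0x07..0x08] <- [4d 77]
D3: mem[0x1a..0x1b] <- [4d 77]
query mem[0x07]=0x4d, mem[0x08]=0x77, mem[0x1b]=0x77, mem[0x21]=0x60, mem[0x0f]=0xd4

MEM[0x07,0x08,0x1b,0x21,0x0f] = 4d 77 77 60 d4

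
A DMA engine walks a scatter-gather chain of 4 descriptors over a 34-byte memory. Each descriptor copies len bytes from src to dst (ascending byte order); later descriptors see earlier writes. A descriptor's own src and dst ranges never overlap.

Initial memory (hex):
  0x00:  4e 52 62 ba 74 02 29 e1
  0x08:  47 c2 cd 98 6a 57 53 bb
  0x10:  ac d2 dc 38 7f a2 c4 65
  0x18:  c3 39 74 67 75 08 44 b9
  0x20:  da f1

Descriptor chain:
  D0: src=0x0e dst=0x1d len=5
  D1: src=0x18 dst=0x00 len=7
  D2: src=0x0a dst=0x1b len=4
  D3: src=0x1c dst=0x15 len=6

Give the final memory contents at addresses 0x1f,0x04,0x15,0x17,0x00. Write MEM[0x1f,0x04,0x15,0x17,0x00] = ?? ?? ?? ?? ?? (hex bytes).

[0] 0x0e->0x1d len=5 : 53 bb ac d2 dc
[1] 0x18->0x00 len=7 : c3 39 74 67 75 53 bb
[2] 0x0a->0x1b len=4 : cd 98 6a 57
[3] 0x1c->0x15 len=6 : 98 6a 57 ac d2 dc
query mem[0x1f]=0xac, mem[0x04]=0x75, mem[0x15]=0x98, mem[0x17]=0x57, mem[0x00]=0xc3

MEM[0x1f,0x04,0x15,0x17,0x00] = ac 75 98 57 c3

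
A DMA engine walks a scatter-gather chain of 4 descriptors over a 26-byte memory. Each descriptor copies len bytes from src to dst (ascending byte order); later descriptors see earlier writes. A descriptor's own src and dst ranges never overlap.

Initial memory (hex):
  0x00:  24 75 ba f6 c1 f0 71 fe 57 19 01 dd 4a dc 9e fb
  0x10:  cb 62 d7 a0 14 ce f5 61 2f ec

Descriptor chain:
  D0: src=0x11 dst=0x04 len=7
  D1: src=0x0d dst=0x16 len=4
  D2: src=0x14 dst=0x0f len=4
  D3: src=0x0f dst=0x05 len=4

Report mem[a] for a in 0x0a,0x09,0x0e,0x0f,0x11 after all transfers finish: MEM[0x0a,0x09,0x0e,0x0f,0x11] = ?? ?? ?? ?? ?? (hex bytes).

MEM[0x0a,0x09,0x0e,0x0f,0x11] = 61 f5 9e 14 dc

D0: mem[0x04..0x0a] <- [62 d7 a0 14 ce f5 61]
D1: mem[0x16..0x19] <- [dc 9e fb cb]
D2: mem[0x0f..0x12] <- [14 ce dc 9e]
D3: mem[0x05..0x08] <- [14 ce dc 9e]
query mem[0x0a]=0x61, mem[0x09]=0xf5, mem[0x0e]=0x9e, mem[0x0f]=0x14, mem[0x11]=0xdc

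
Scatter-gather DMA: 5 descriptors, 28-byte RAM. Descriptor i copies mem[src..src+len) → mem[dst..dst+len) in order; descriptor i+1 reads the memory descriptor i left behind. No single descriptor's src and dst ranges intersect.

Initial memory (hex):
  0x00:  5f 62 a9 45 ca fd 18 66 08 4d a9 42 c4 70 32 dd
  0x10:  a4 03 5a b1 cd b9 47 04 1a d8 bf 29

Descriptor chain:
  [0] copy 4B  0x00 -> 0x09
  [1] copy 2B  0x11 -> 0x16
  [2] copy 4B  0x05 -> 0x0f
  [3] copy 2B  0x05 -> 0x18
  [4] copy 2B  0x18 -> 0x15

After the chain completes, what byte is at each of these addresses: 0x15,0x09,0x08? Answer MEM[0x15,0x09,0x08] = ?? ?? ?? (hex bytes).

  after D0: wrote 4B at 0x09 = 5f62a945
  after D1: wrote 2B at 0x16 = 035a
  after D2: wrote 4B at 0x0f = fd186608
  after D3: wrote 2B at 0x18 = fd18
  after D4: wrote 2B at 0x15 = fd18
query mem[0x15]=0xfd, mem[0x09]=0x5f, mem[0x08]=0x08

MEM[0x15,0x09,0x08] = fd 5f 08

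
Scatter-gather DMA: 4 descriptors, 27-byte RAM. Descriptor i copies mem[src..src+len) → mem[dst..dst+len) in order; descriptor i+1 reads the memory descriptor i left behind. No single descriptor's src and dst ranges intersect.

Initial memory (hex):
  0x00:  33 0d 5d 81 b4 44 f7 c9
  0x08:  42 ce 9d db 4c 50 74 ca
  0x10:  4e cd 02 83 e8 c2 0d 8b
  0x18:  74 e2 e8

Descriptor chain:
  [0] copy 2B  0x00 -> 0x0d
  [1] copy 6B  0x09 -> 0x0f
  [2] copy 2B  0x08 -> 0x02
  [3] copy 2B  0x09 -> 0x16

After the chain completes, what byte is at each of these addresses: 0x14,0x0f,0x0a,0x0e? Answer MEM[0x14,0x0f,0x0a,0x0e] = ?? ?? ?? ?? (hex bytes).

#0 dst[0x0d+2] := {0x33,0x0d}
#1 dst[0x0f+6] := {0xce,0x9d,0xdb,0x4c,0x33,0x0d}
#2 dst[0x02+2] := {0x42,0xce}
#3 dst[0x16+2] := {0xce,0x9d}
query mem[0x14]=0x0d, mem[0x0f]=0xce, mem[0x0a]=0x9d, mem[0x0e]=0x0d

MEM[0x14,0x0f,0x0a,0x0e] = 0d ce 9d 0d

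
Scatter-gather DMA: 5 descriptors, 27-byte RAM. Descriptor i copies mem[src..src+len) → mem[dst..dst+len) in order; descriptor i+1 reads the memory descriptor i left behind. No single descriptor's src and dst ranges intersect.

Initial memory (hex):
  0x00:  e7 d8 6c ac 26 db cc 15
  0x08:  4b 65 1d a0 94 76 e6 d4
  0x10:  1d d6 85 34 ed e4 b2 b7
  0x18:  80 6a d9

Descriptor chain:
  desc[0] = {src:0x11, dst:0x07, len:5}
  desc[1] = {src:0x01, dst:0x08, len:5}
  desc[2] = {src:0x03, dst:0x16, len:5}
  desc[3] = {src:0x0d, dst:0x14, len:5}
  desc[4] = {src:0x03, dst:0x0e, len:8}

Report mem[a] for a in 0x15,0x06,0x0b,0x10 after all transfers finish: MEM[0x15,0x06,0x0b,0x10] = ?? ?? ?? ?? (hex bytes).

MEM[0x15,0x06,0x0b,0x10] = ac cc 26 db

D0: mem[0x07..0x0b] <- [d6 85 34 ed e4]
D1: mem[0x08..0x0c] <- [d8 6c ac 26 db]
D2: mem[0x16..0x1a] <- [ac 26 db cc d6]
D3: mem[0x14..0x18] <- [76 e6 d4 1d d6]
D4: mem[0x0e..0x15] <- [ac 26 db cc d6 d8 6c ac]
query mem[0x15]=0xac, mem[0x06]=0xcc, mem[0x0b]=0x26, mem[0x10]=0xdb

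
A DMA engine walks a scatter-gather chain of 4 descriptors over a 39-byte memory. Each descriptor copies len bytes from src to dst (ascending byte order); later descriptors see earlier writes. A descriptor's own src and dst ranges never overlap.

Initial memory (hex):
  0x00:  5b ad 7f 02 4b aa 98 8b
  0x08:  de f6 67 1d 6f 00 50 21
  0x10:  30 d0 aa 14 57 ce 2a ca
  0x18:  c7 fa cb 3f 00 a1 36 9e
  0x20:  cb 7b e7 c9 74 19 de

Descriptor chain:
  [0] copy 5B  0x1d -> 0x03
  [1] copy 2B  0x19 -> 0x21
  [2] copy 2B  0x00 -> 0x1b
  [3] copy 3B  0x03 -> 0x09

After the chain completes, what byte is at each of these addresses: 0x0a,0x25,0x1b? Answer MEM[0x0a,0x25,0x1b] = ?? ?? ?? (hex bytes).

  after D0: wrote 5B at 0x03 = a1369ecb7b
  after D1: wrote 2B at 0x21 = facb
  after D2: wrote 2B at 0x1b = 5bad
  after D3: wrote 3B at 0x09 = a1369e
query mem[0x0a]=0x36, mem[0x25]=0x19, mem[0x1b]=0x5b

MEM[0x0a,0x25,0x1b] = 36 19 5b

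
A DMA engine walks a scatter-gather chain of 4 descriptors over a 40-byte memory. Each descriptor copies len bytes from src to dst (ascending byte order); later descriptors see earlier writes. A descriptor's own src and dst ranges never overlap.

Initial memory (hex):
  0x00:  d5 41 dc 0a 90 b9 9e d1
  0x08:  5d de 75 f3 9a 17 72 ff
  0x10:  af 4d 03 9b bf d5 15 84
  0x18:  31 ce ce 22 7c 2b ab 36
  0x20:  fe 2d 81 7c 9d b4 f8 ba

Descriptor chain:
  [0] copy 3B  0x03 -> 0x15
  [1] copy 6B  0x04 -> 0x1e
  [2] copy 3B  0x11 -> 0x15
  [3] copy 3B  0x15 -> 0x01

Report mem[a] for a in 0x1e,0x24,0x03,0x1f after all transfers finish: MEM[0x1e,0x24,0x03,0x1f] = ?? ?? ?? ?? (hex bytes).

#0 dst[0x15+3] := {0x0a,0x90,0xb9}
#1 dst[0x1e+6] := {0x90,0xb9,0x9e,0xd1,0x5d,0xde}
#2 dst[0x15+3] := {0x4d,0x03,0x9b}
#3 dst[0x01+3] := {0x4d,0x03,0x9b}
query mem[0x1e]=0x90, mem[0x24]=0x9d, mem[0x03]=0x9b, mem[0x1f]=0xb9

MEM[0x1e,0x24,0x03,0x1f] = 90 9d 9b b9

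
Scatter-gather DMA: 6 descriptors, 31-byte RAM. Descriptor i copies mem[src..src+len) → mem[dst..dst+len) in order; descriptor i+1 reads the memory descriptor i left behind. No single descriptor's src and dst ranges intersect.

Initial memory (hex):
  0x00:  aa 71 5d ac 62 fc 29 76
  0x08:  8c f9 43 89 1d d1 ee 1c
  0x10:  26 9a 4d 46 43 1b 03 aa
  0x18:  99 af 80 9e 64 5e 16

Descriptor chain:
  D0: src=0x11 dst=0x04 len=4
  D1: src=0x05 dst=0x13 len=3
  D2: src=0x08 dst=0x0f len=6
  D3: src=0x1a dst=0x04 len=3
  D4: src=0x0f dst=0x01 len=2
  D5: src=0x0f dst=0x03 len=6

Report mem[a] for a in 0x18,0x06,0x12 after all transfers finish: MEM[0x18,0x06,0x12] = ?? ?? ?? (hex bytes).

MEM[0x18,0x06,0x12] = 99 89 89

[0] 0x11->0x04 len=4 : 9a 4d 46 43
[1] 0x05->0x13 len=3 : 4d 46 43
[2] 0x08->0x0f len=6 : 8c f9 43 89 1d d1
[3] 0x1a->0x04 len=3 : 80 9e 64
[4] 0x0f->0x01 len=2 : 8c f9
[5] 0x0f->0x03 len=6 : 8c f9 43 89 1d d1
query mem[0x18]=0x99, mem[0x06]=0x89, mem[0x12]=0x89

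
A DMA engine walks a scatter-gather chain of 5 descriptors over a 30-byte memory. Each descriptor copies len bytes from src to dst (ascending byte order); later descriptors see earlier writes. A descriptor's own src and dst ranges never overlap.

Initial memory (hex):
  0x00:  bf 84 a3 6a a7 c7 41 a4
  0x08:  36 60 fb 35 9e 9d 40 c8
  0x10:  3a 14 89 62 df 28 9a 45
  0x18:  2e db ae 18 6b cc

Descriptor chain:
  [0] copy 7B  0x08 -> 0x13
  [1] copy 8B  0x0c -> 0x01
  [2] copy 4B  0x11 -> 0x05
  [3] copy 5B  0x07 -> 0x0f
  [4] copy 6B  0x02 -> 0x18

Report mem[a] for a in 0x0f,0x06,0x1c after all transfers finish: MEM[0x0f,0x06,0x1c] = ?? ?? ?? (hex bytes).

MEM[0x0f,0x06,0x1c] = 36 89 89

  after D0: wrote 7B at 0x13 = 3660fb359e9d40
  after D1: wrote 8B at 0x01 = 9e9d40c83a148936
  after D2: wrote 4B at 0x05 = 14893660
  after D3: wrote 5B at 0x0f = 366060fb35
  after D4: wrote 6B at 0x18 = 9d40c8148936
query mem[0x0f]=0x36, mem[0x06]=0x89, mem[0x1c]=0x89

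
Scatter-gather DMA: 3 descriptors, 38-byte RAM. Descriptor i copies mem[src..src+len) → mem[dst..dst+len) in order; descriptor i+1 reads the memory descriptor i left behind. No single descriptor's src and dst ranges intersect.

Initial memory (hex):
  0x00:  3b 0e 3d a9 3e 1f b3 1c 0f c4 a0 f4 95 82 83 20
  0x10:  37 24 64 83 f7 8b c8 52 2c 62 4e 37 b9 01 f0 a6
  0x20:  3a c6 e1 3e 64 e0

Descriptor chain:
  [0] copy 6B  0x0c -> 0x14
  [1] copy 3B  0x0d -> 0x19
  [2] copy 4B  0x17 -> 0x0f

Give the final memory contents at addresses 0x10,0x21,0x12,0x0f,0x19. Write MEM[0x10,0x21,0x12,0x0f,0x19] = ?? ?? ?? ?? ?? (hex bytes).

#0 dst[0x14+6] := {0x95,0x82,0x83,0x20,0x37,0x24}
#1 dst[0x19+3] := {0x82,0x83,0x20}
#2 dst[0x0f+4] := {0x20,0x37,0x82,0x83}
query mem[0x10]=0x37, mem[0x21]=0xc6, mem[0x12]=0x83, mem[0x0f]=0x20, mem[0x19]=0x82

MEM[0x10,0x21,0x12,0x0f,0x19] = 37 c6 83 20 82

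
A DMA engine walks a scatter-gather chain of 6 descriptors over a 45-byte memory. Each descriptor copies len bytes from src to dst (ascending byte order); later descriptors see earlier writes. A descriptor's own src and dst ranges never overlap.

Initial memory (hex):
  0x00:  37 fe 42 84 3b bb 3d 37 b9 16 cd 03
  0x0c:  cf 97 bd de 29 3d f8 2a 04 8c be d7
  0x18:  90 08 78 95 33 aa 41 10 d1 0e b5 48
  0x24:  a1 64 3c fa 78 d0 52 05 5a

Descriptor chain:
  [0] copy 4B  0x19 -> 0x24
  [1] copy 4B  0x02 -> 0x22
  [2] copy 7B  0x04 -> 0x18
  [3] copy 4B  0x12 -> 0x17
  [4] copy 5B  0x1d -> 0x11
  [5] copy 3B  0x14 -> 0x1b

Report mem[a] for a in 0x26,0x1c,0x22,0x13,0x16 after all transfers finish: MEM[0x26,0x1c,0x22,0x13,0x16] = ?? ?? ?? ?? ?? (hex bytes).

[0] 0x19->0x24 len=4 : 08 78 95 33
[1] 0x02->0x22 len=4 : 42 84 3b bb
[2] 0x04->0x18 len=7 : 3b bb 3d 37 b9 16 cd
[3] 0x12->0x17 len=4 : f8 2a 04 8c
[4] 0x1d->0x11 len=5 : 16 cd 10 d1 0e
[5] 0x14->0x1b len=3 : d1 0e be
query mem[0x26]=0x95, mem[0x1c]=0x0e, mem[0x22]=0x42, mem[0x13]=0x10, mem[0x16]=0xbe

MEM[0x26,0x1c,0x22,0x13,0x16] = 95 0e 42 10 be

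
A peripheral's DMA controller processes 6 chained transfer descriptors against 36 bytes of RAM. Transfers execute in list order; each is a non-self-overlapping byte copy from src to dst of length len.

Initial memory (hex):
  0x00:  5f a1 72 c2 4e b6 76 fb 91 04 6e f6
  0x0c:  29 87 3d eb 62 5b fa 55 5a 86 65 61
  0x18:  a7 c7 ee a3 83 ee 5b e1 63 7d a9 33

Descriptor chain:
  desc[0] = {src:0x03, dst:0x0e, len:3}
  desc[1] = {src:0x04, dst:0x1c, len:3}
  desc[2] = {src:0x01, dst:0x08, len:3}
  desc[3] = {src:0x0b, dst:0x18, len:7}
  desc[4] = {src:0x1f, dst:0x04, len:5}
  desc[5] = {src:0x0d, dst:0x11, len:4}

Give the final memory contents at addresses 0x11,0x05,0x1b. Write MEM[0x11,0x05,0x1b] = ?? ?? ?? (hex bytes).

  after D0: wrote 3B at 0x0e = c24eb6
  after D1: wrote 3B at 0x1c = 4eb676
  after D2: wrote 3B at 0x08 = a172c2
  after D3: wrote 7B at 0x18 = f62987c24eb65b
  after D4: wrote 5B at 0x04 = e1637da933
  after D5: wrote 4B at 0x11 = 87c24eb6
query mem[0x11]=0x87, mem[0x05]=0x63, mem[0x1b]=0xc2

MEM[0x11,0x05,0x1b] = 87 63 c2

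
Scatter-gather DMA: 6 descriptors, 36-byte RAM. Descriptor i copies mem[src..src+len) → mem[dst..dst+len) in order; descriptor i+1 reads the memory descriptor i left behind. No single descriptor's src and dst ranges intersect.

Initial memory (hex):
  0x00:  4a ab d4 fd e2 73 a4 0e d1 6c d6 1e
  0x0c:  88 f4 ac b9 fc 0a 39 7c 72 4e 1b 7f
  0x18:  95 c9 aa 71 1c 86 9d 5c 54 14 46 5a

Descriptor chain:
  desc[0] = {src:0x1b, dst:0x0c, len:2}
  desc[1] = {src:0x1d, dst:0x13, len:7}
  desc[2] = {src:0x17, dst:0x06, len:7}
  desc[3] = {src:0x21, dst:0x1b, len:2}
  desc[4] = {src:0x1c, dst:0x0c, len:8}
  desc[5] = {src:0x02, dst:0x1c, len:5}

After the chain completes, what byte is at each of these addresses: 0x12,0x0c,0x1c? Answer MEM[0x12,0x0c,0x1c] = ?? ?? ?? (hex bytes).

  after D0: wrote 2B at 0x0c = 711c
  after D1: wrote 7B at 0x13 = 869d5c5414465a
  after D2: wrote 7B at 0x06 = 14465aaa711c86
  after D3: wrote 2B at 0x1b = 1446
  after D4: wrote 8B at 0x0c = 46869d5c5414465a
  after D5: wrote 5B at 0x1c = d4fde27314
query mem[0x12]=0x46, mem[0x0c]=0x46, mem[0x1c]=0xd4

MEM[0x12,0x0c,0x1c] = 46 46 d4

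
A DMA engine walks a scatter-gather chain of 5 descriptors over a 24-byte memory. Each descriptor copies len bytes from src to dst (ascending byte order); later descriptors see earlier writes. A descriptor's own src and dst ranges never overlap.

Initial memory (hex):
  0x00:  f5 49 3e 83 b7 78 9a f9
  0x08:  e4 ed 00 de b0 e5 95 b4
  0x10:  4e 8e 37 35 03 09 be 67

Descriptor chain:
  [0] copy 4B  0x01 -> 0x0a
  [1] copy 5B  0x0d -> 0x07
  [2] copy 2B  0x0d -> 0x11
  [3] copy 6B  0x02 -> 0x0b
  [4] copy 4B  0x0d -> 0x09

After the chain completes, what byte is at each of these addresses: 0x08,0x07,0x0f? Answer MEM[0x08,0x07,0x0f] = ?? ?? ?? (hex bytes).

#0 dst[0x0a+4] := {0x49,0x3e,0x83,0xb7}
#1 dst[0x07+5] := {0xb7,0x95,0xb4,0x4e,0x8e}
#2 dst[0x11+2] := {0xb7,0x95}
#3 dst[0x0b+6] := {0x3e,0x83,0xb7,0x78,0x9a,0xb7}
#4 dst[0x09+4] := {0xb7,0x78,0x9a,0xb7}
query mem[0x08]=0x95, mem[0x07]=0xb7, mem[0x0f]=0x9a

MEM[0x08,0x07,0x0f] = 95 b7 9a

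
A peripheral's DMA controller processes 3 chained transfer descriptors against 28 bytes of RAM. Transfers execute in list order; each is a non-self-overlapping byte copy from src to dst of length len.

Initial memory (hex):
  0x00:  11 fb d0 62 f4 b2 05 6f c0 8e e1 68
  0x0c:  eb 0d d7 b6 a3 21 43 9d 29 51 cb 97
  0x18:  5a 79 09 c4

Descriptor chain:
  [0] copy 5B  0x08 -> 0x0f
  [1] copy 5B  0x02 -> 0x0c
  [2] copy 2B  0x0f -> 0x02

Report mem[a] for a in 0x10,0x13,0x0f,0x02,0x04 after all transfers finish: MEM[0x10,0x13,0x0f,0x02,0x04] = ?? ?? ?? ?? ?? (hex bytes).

[0] 0x08->0x0f len=5 : c0 8e e1 68 eb
[1] 0x02->0x0c len=5 : d0 62 f4 b2 05
[2] 0x0f->0x02 len=2 : b2 05
query mem[0x10]=0x05, mem[0x13]=0xeb, mem[0x0f]=0xb2, mem[0x02]=0xb2, mem[0x04]=0xf4

MEM[0x10,0x13,0x0f,0x02,0x04] = 05 eb b2 b2 f4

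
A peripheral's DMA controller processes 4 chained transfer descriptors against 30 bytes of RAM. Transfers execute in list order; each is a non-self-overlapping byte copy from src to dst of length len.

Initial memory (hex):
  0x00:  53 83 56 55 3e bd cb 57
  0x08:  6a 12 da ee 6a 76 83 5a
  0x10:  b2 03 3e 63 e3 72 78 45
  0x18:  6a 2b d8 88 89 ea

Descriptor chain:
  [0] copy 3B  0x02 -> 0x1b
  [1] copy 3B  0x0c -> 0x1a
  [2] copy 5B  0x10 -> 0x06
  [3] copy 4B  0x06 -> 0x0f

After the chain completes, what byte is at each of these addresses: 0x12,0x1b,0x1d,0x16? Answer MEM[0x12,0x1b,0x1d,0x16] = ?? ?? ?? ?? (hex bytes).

MEM[0x12,0x1b,0x1d,0x16] = 63 76 3e 78

D0: mem[0x1b..0x1d] <- [56 55 3e]
D1: mem[0x1a..0x1c] <- [6a 76 83]
D2: mem[0x06..0x0a] <- [b2 03 3e 63 e3]
D3: mem[0x0f..0x12] <- [b2 03 3e 63]
query mem[0x12]=0x63, mem[0x1b]=0x76, mem[0x1d]=0x3e, mem[0x16]=0x78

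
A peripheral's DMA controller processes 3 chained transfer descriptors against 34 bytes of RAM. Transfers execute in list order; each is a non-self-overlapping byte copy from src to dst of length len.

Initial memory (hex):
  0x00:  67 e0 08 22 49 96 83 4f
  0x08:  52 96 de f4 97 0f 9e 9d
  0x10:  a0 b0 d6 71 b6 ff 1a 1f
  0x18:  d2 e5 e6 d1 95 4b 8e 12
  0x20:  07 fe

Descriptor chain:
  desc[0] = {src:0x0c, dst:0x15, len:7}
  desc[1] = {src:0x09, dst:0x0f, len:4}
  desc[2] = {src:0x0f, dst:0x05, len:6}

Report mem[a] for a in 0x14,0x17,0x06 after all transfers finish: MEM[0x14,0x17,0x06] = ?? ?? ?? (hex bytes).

MEM[0x14,0x17,0x06] = b6 9e de

#0 dst[0x15+7] := {0x97,0x0f,0x9e,0x9d,0xa0,0xb0,0xd6}
#1 dst[0x0f+4] := {0x96,0xde,0xf4,0x97}
#2 dst[0x05+6] := {0x96,0xde,0xf4,0x97,0x71,0xb6}
query mem[0x14]=0xb6, mem[0x17]=0x9e, mem[0x06]=0xde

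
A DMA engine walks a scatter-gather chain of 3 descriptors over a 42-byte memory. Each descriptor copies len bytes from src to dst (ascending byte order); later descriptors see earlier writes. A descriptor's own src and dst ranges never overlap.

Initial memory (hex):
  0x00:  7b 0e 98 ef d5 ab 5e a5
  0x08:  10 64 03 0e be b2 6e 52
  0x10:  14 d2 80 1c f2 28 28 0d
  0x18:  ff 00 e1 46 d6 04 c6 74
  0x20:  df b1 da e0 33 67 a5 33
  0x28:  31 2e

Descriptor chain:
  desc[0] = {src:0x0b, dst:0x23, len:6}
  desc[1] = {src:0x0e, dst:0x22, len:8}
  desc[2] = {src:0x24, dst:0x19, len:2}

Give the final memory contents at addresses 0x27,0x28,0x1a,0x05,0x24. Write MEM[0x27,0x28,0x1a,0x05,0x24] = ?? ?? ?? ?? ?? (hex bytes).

MEM[0x27,0x28,0x1a,0x05,0x24] = 1c f2 d2 ab 14

D0: mem[0x23..0x28] <- [0e be b2 6e 52 14]
D1: mem[0x22..0x29] <- [6e 52 14 d2 80 1c f2 28]
D2: mem[0x19..0x1a] <- [14 d2]
query mem[0x27]=0x1c, mem[0x28]=0xf2, mem[0x1a]=0xd2, mem[0x05]=0xab, mem[0x24]=0x14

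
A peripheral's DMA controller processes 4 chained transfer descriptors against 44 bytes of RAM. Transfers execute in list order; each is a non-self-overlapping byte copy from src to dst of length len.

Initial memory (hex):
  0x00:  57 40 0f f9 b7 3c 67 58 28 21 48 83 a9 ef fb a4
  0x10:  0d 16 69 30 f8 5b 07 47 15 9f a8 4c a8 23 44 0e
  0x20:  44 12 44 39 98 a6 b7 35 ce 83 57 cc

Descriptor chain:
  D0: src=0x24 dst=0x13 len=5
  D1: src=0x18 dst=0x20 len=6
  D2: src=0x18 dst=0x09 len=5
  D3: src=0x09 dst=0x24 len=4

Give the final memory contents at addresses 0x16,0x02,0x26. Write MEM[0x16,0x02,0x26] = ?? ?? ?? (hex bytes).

MEM[0x16,0x02,0x26] = 35 0f a8

#0 dst[0x13+5] := {0x98,0xa6,0xb7,0x35,0xce}
#1 dst[0x20+6] := {0x15,0x9f,0xa8,0x4c,0xa8,0x23}
#2 dst[0x09+5] := {0x15,0x9f,0xa8,0x4c,0xa8}
#3 dst[0x24+4] := {0x15,0x9f,0xa8,0x4c}
query mem[0x16]=0x35, mem[0x02]=0x0f, mem[0x26]=0xa8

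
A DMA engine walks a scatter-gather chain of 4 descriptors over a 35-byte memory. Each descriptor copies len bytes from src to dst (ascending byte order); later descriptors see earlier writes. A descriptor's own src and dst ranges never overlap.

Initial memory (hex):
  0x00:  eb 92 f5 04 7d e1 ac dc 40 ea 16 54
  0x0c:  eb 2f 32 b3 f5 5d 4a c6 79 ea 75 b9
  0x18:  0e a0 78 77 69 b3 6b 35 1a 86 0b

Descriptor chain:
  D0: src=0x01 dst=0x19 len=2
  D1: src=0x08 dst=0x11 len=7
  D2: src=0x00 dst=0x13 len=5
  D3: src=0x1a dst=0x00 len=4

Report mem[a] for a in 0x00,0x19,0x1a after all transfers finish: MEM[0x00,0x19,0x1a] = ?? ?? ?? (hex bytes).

D0: mem[0x19..0x1a] <- [92 f5]
D1: mem[0x11..0x17] <- [40 ea 16 54 eb 2f 32]
D2: mem[0x13..0x17] <- [eb 92 f5 04 7d]
D3: mem[0x00..0x03] <- [f5 77 69 b3]
query mem[0x00]=0xf5, mem[0x19]=0x92, mem[0x1a]=0xf5

MEM[0x00,0x19,0x1a] = f5 92 f5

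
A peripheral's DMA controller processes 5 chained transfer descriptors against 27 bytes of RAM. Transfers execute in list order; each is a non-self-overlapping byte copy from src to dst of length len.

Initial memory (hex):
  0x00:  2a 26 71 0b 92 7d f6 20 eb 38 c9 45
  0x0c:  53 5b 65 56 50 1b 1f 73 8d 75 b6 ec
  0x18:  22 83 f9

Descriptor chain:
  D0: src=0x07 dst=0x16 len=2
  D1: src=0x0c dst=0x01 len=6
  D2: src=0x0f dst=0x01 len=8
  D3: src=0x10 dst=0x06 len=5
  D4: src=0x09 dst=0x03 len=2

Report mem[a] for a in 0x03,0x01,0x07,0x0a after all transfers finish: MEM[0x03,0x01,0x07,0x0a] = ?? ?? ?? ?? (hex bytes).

  after D0: wrote 2B at 0x16 = 20eb
  after D1: wrote 6B at 0x01 = 535b6556501b
  after D2: wrote 8B at 0x01 = 56501b1f738d7520
  after D3: wrote 5B at 0x06 = 501b1f738d
  after D4: wrote 2B at 0x03 = 738d
query mem[0x03]=0x73, mem[0x01]=0x56, mem[0x07]=0x1b, mem[0x0a]=0x8d

MEM[0x03,0x01,0x07,0x0a] = 73 56 1b 8d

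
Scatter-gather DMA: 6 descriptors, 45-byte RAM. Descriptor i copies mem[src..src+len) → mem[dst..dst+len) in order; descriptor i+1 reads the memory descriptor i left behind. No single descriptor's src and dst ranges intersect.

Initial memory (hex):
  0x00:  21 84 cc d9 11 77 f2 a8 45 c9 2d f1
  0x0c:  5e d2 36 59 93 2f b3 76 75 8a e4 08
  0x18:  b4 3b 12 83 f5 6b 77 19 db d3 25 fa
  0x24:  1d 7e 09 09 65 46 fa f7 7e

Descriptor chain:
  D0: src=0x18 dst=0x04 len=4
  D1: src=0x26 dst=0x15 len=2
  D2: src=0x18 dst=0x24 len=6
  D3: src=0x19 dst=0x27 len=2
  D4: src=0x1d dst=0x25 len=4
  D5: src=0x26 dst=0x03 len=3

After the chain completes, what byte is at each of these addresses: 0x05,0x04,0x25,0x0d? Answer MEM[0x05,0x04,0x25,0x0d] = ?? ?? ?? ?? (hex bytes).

[0] 0x18->0x04 len=4 : b4 3b 12 83
[1] 0x26->0x15 len=2 : 09 09
[2] 0x18->0x24 len=6 : b4 3b 12 83 f5 6b
[3] 0x19->0x27 len=2 : 3b 12
[4] 0x1d->0x25 len=4 : 6b 77 19 db
[5] 0x26->0x03 len=3 : 77 19 db
query mem[0x05]=0xdb, mem[0x04]=0x19, mem[0x25]=0x6b, mem[0x0d]=0xd2

MEM[0x05,0x04,0x25,0x0d] = db 19 6b d2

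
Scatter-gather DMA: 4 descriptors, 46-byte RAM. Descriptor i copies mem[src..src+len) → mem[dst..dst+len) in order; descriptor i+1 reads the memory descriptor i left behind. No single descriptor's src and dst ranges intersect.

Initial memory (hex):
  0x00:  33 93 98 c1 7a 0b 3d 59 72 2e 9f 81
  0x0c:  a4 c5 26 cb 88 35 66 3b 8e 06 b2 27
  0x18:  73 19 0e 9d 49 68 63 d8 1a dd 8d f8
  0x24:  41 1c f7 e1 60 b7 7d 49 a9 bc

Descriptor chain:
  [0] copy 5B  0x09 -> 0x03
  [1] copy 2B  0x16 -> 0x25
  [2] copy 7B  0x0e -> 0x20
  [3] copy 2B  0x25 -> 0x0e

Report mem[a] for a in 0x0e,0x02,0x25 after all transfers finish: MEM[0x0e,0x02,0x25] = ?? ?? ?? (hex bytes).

MEM[0x0e,0x02,0x25] = 3b 98 3b

  after D0: wrote 5B at 0x03 = 2e9f81a4c5
  after D1: wrote 2B at 0x25 = b227
  after D2: wrote 7B at 0x20 = 26cb8835663b8e
  after D3: wrote 2B at 0x0e = 3b8e
query mem[0x0e]=0x3b, mem[0x02]=0x98, mem[0x25]=0x3b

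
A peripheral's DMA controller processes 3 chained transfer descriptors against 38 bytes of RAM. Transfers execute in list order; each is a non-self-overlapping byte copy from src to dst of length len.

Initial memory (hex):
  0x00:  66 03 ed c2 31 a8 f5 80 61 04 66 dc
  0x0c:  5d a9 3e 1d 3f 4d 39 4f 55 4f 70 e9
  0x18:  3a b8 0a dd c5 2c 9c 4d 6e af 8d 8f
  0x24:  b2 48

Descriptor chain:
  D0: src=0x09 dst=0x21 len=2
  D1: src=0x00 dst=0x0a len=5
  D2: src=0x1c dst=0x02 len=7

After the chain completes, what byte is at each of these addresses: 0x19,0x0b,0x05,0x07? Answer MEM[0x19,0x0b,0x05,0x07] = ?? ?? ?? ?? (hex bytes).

D0: mem[0x21..0x22] <- [04 66]
D1: mem[0x0a..0x0e] <- [66 03 ed c2 31]
D2: mem[0x02..0x08] <- [c5 2c 9c 4d 6e 04 66]
query mem[0x19]=0xb8, mem[0x0b]=0x03, mem[0x05]=0x4d, mem[0x07]=0x04

MEM[0x19,0x0b,0x05,0x07] = b8 03 4d 04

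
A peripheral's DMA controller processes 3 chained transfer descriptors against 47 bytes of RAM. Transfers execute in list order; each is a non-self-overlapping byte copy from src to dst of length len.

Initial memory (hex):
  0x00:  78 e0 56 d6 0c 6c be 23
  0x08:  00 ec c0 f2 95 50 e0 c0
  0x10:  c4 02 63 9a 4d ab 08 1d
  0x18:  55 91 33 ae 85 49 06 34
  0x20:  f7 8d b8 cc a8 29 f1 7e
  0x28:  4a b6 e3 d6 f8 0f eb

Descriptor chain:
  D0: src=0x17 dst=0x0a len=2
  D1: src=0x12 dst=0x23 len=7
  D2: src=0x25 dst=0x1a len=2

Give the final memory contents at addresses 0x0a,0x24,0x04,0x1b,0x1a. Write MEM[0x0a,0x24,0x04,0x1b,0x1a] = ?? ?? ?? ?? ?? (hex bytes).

MEM[0x0a,0x24,0x04,0x1b,0x1a] = 1d 9a 0c ab 4d

#0 dst[0x0a+2] := {0x1d,0x55}
#1 dst[0x23+7] := {0x63,0x9a,0x4d,0xab,0x08,0x1d,0x55}
#2 dst[0x1a+2] := {0x4d,0xab}
query mem[0x0a]=0x1d, mem[0x24]=0x9a, mem[0x04]=0x0c, mem[0x1b]=0xab, mem[0x1a]=0x4d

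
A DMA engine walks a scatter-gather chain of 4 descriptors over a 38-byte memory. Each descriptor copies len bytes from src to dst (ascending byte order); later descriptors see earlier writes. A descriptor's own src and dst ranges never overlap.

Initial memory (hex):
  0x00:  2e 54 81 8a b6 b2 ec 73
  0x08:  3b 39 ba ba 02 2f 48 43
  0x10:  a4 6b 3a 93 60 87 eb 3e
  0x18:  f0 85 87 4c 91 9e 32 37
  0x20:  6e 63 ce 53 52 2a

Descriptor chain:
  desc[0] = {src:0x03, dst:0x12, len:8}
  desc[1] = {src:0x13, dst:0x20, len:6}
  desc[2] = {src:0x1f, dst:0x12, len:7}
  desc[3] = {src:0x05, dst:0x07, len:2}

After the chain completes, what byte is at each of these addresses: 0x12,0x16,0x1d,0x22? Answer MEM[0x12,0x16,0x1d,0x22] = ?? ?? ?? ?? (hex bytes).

  after D0: wrote 8B at 0x12 = 8ab6b2ec733b39ba
  after D1: wrote 6B at 0x20 = b6b2ec733b39
  after D2: wrote 7B at 0x12 = 37b6b2ec733b39
  after D3: wrote 2B at 0x07 = b2ec
query mem[0x12]=0x37, mem[0x16]=0x73, mem[0x1d]=0x9e, mem[0x22]=0xec

MEM[0x12,0x16,0x1d,0x22] = 37 73 9e ec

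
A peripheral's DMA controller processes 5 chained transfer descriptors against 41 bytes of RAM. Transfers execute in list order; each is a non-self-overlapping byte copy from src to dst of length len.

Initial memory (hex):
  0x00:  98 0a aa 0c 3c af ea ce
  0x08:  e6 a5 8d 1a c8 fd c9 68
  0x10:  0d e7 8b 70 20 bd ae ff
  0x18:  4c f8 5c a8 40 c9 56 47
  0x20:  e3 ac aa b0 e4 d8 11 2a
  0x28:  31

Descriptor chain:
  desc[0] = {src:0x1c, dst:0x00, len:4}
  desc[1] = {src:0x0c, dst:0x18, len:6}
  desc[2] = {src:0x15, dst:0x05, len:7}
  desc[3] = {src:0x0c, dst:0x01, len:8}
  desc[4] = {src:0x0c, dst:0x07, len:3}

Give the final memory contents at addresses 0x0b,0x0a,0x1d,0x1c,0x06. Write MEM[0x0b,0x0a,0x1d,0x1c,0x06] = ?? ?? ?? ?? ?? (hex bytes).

#0 dst[0x00+4] := {0x40,0xc9,0x56,0x47}
#1 dst[0x18+6] := {0xc8,0xfd,0xc9,0x68,0x0d,0xe7}
#2 dst[0x05+7] := {0xbd,0xae,0xff,0xc8,0xfd,0xc9,0x68}
#3 dst[0x01+8] := {0xc8,0xfd,0xc9,0x68,0x0d,0xe7,0x8b,0x70}
#4 dst[0x07+3] := {0xc8,0xfd,0xc9}
query mem[0x0b]=0x68, mem[0x0a]=0xc9, mem[0x1d]=0xe7, mem[0x1c]=0x0d, mem[0x06]=0xe7

MEM[0x0b,0x0a,0x1d,0x1c,0x06] = 68 c9 e7 0d e7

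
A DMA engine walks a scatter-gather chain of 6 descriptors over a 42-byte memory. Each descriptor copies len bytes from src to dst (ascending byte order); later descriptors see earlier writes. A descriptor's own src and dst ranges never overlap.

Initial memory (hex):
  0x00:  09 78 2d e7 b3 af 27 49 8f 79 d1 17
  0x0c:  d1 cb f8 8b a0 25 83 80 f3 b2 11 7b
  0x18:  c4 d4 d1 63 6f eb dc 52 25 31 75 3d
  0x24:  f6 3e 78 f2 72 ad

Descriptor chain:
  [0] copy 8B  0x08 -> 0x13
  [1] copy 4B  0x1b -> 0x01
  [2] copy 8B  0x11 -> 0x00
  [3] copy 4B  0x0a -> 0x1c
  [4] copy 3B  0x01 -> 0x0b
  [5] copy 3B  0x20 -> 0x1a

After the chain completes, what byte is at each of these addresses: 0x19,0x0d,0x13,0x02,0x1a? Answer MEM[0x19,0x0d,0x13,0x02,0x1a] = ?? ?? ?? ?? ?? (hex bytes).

MEM[0x19,0x0d,0x13,0x02,0x1a] = f8 79 8f 8f 25

#0 dst[0x13+8] := {0x8f,0x79,0xd1,0x17,0xd1,0xcb,0xf8,0x8b}
#1 dst[0x01+4] := {0x63,0x6f,0xeb,0xdc}
#2 dst[0x00+8] := {0x25,0x83,0x8f,0x79,0xd1,0x17,0xd1,0xcb}
#3 dst[0x1c+4] := {0xd1,0x17,0xd1,0xcb}
#4 dst[0x0b+3] := {0x83,0x8f,0x79}
#5 dst[0x1a+3] := {0x25,0x31,0x75}
query mem[0x19]=0xf8, mem[0x0d]=0x79, mem[0x13]=0x8f, mem[0x02]=0x8f, mem[0x1a]=0x25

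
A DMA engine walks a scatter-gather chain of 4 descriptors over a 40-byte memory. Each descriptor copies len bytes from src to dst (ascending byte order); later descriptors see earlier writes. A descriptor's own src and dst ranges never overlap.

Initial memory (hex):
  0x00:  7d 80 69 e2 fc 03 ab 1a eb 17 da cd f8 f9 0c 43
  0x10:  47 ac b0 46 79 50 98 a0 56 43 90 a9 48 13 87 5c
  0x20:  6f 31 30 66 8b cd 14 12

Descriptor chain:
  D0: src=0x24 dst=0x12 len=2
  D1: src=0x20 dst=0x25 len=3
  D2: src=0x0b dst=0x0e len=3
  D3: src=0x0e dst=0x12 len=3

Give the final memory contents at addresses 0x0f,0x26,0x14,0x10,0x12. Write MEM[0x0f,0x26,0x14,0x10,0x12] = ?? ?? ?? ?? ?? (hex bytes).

MEM[0x0f,0x26,0x14,0x10,0x12] = f8 31 f9 f9 cd

D0: mem[0x12..0x13] <- [8b cd]
D1: mem[0x25..0x27] <- [6f 31 30]
D2: mem[0x0e..0x10] <- [cd f8 f9]
D3: mem[0x12..0x14] <- [cd f8 f9]
query mem[0x0f]=0xf8, mem[0x26]=0x31, mem[0x14]=0xf9, mem[0x10]=0xf9, mem[0x12]=0xcd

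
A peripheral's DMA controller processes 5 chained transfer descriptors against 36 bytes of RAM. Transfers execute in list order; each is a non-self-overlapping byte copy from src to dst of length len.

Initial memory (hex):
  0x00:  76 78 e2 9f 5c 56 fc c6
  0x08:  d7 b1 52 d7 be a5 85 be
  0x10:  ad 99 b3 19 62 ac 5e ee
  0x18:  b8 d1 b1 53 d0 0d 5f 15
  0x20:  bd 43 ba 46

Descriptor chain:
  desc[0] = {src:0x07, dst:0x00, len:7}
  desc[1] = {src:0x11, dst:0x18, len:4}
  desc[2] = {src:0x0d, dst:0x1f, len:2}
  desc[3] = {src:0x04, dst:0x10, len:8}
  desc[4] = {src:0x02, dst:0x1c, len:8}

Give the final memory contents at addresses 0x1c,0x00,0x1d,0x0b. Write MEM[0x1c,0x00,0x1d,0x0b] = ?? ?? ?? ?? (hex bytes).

MEM[0x1c,0x00,0x1d,0x0b] = b1 c6 52 d7

#0 dst[0x00+7] := {0xc6,0xd7,0xb1,0x52,0xd7,0xbe,0xa5}
#1 dst[0x18+4] := {0x99,0xb3,0x19,0x62}
#2 dst[0x1f+2] := {0xa5,0x85}
#3 dst[0x10+8] := {0xd7,0xbe,0xa5,0xc6,0xd7,0xb1,0x52,0xd7}
#4 dst[0x1c+8] := {0xb1,0x52,0xd7,0xbe,0xa5,0xc6,0xd7,0xb1}
query mem[0x1c]=0xb1, mem[0x00]=0xc6, mem[0x1d]=0x52, mem[0x0b]=0xd7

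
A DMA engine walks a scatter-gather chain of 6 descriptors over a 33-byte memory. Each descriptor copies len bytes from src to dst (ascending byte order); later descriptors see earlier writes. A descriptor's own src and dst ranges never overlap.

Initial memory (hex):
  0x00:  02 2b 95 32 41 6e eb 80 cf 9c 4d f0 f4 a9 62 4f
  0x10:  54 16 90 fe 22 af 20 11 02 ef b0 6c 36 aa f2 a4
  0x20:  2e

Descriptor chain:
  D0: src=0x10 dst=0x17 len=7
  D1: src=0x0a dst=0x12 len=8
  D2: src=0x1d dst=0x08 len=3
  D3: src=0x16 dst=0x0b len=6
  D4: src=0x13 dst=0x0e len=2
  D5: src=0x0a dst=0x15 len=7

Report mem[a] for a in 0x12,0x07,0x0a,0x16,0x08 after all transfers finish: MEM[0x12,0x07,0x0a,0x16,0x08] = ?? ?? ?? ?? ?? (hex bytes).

  after D0: wrote 7B at 0x17 = 541690fe22af20
  after D1: wrote 8B at 0x12 = 4df0f4a9624f5416
  after D2: wrote 3B at 0x08 = 20f2a4
  after D3: wrote 6B at 0x0b = 624f5416fe22
  after D4: wrote 2B at 0x0e = f0f4
  after D5: wrote 7B at 0x15 = a4624f54f0f422
query mem[0x12]=0x4d, mem[0x07]=0x80, mem[0x0a]=0xa4, mem[0x16]=0x62, mem[0x08]=0x20

MEM[0x12,0x07,0x0a,0x16,0x08] = 4d 80 a4 62 20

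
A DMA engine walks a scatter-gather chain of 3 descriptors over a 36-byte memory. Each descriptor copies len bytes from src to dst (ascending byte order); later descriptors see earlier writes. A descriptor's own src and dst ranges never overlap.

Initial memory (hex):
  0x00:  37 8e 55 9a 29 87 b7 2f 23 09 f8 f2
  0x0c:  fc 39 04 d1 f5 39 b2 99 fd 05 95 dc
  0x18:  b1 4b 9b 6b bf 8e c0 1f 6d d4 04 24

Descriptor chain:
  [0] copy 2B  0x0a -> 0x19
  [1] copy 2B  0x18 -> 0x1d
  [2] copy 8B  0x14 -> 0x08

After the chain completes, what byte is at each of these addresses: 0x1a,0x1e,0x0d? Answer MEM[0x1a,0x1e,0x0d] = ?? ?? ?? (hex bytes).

MEM[0x1a,0x1e,0x0d] = f2 f8 f8

  after D0: wrote 2B at 0x19 = f8f2
  after D1: wrote 2B at 0x1d = b1f8
  after D2: wrote 8B at 0x08 = fd0595dcb1f8f26b
query mem[0x1a]=0xf2, mem[0x1e]=0xf8, mem[0x0d]=0xf8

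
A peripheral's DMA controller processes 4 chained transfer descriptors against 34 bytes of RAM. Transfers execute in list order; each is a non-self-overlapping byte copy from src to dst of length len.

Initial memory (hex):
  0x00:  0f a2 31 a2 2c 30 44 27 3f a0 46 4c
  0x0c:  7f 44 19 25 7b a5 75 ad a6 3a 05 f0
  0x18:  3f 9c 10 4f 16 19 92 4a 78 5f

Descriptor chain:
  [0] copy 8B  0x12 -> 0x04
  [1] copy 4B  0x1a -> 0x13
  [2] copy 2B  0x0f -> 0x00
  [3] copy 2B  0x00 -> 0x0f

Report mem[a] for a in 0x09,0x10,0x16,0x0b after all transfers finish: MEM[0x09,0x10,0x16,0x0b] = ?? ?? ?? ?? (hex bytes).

MEM[0x09,0x10,0x16,0x0b] = f0 7b 19 9c

D0: mem[0x04..0x0b] <- [75 ad a6 3a 05 f0 3f 9c]
D1: mem[0x13..0x16] <- [10 4f 16 19]
D2: mem[0x00..0x01] <- [25 7b]
D3: mem[0x0f..0x10] <- [25 7b]
query mem[0x09]=0xf0, mem[0x10]=0x7b, mem[0x16]=0x19, mem[0x0b]=0x9c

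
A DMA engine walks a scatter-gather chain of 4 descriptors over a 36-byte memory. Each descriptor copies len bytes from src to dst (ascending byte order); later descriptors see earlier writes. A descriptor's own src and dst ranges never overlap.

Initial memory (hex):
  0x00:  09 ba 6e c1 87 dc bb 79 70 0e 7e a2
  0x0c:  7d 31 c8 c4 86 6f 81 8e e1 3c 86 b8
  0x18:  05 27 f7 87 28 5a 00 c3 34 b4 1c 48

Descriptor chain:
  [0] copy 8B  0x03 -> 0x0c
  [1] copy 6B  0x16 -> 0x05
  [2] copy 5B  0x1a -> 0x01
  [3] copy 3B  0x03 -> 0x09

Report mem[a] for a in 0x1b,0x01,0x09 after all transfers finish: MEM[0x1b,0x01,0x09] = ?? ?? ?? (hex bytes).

#0 dst[0x0c+8] := {0xc1,0x87,0xdc,0xbb,0x79,0x70,0x0e,0x7e}
#1 dst[0x05+6] := {0x86,0xb8,0x05,0x27,0xf7,0x87}
#2 dst[0x01+5] := {0xf7,0x87,0x28,0x5a,0x00}
#3 dst[0x09+3] := {0x28,0x5a,0x00}
query mem[0x1b]=0x87, mem[0x01]=0xf7, mem[0x09]=0x28

MEM[0x1b,0x01,0x09] = 87 f7 28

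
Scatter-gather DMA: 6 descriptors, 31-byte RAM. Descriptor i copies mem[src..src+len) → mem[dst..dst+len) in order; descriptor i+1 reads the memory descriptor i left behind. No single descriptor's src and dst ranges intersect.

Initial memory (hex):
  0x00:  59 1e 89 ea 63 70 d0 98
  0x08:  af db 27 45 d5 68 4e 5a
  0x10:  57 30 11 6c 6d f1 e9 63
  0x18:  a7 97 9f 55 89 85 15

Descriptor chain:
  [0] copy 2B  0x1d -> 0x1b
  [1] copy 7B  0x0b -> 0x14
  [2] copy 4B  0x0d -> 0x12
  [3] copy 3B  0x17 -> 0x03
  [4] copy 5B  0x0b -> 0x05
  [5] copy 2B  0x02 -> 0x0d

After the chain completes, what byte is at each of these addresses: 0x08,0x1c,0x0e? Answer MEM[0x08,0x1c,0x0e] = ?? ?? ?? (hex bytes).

MEM[0x08,0x1c,0x0e] = 4e 15 4e

D0: mem[0x1b..0x1c] <- [85 15]
D1: mem[0x14..0x1a] <- [45 d5 68 4e 5a 57 30]
D2: mem[0x12..0x15] <- [68 4e 5a 57]
D3: mem[0x03..0x05] <- [4e 5a 57]
D4: mem[0x05..0x09] <- [45 d5 68 4e 5a]
D5: mem[0x0d..0x0e] <- [89 4e]
query mem[0x08]=0x4e, mem[0x1c]=0x15, mem[0x0e]=0x4e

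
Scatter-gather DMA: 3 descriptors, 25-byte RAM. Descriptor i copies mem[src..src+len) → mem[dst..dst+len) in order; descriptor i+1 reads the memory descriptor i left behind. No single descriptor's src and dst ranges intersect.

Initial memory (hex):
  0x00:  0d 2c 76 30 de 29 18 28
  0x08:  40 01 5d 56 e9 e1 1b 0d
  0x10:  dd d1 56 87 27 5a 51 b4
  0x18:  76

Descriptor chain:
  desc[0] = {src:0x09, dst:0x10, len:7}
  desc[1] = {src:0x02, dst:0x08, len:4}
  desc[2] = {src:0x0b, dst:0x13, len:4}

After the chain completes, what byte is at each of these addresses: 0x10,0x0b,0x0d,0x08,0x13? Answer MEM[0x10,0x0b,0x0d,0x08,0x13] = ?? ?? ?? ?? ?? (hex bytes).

MEM[0x10,0x0b,0x0d,0x08,0x13] = 01 29 e1 76 29

[0] 0x09->0x10 len=7 : 01 5d 56 e9 e1 1b 0d
[1] 0x02->0x08 len=4 : 76 30 de 29
[2] 0x0b->0x13 len=4 : 29 e9 e1 1b
query mem[0x10]=0x01, mem[0x0b]=0x29, mem[0x0d]=0xe1, mem[0x08]=0x76, mem[0x13]=0x29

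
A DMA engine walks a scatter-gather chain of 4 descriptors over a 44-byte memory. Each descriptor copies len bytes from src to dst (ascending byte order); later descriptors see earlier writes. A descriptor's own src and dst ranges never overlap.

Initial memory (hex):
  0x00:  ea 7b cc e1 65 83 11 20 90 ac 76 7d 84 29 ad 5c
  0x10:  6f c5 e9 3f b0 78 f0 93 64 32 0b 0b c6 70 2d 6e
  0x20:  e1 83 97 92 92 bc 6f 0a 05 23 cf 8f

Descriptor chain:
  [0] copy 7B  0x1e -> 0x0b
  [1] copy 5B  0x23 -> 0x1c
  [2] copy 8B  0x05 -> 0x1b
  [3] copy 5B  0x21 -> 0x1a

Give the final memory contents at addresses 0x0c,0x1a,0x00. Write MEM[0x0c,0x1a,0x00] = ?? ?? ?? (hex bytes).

[0] 0x1e->0x0b len=7 : 2d 6e e1 83 97 92 92
[1] 0x23->0x1c len=5 : 92 92 bc 6f 0a
[2] 0x05->0x1b len=8 : 83 11 20 90 ac 76 2d 6e
[3] 0x21->0x1a len=5 : 2d 6e 92 92 bc
query mem[0x0c]=0x6e, mem[0x1a]=0x2d, mem[0x00]=0xea

MEM[0x0c,0x1a,0x00] = 6e 2d ea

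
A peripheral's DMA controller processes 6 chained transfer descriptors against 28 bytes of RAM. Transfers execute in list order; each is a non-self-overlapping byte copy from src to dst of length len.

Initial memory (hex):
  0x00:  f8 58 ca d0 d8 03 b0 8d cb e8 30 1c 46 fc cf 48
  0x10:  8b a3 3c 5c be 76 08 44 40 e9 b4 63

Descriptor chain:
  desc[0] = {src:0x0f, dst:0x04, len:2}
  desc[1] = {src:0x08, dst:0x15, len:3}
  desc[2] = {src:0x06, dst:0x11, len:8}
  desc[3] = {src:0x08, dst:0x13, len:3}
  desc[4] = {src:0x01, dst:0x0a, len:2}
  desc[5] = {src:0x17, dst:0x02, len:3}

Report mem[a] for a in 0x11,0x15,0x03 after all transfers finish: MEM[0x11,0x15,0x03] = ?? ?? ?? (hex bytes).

D0: mem[0x04..0x05] <- [48 8b]
D1: mem[0x15..0x17] <- [cb e8 30]
D2: mem[0x11..0x18] <- [b0 8d cb e8 30 1c 46 fc]
D3: mem[0x13..0x15] <- [cb e8 30]
D4: mem[0x0a..0x0b] <- [58 ca]
D5: mem[0x02..0x04] <- [46 fc e9]
query mem[0x11]=0xb0, mem[0x15]=0x30, mem[0x03]=0xfc

MEM[0x11,0x15,0x03] = b0 30 fc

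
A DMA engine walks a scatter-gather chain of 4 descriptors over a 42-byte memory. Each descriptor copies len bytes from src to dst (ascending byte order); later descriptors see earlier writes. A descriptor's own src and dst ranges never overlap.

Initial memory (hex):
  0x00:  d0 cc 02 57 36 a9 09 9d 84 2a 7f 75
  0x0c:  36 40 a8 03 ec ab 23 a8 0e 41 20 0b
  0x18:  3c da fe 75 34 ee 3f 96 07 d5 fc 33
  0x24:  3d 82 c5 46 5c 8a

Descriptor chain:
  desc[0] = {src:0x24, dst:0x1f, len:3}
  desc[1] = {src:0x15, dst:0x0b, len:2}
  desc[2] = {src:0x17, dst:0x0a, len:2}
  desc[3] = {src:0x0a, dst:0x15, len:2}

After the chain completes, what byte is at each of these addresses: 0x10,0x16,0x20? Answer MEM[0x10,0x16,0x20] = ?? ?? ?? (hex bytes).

MEM[0x10,0x16,0x20] = ec 3c 82

#0 dst[0x1f+3] := {0x3d,0x82,0xc5}
#1 dst[0x0b+2] := {0x41,0x20}
#2 dst[0x0a+2] := {0x0b,0x3c}
#3 dst[0x15+2] := {0x0b,0x3c}
query mem[0x10]=0xec, mem[0x16]=0x3c, mem[0x20]=0x82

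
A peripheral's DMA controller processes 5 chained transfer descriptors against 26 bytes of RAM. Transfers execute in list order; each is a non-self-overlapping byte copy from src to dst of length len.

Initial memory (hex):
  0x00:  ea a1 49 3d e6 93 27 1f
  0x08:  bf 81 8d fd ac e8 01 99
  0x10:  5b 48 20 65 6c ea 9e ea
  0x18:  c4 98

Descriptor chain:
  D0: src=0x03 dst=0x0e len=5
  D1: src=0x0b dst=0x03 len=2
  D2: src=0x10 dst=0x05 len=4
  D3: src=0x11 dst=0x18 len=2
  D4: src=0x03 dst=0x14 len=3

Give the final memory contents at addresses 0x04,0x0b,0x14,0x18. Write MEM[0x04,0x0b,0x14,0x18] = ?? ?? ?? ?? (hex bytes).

  after D0: wrote 5B at 0x0e = 3de693271f
  after D1: wrote 2B at 0x03 = fdac
  after D2: wrote 4B at 0x05 = 93271f65
  after D3: wrote 2B at 0x18 = 271f
  after D4: wrote 3B at 0x14 = fdac93
query mem[0x04]=0xac, mem[0x0b]=0xfd, mem[0x14]=0xfd, mem[0x18]=0x27

MEM[0x04,0x0b,0x14,0x18] = ac fd fd 27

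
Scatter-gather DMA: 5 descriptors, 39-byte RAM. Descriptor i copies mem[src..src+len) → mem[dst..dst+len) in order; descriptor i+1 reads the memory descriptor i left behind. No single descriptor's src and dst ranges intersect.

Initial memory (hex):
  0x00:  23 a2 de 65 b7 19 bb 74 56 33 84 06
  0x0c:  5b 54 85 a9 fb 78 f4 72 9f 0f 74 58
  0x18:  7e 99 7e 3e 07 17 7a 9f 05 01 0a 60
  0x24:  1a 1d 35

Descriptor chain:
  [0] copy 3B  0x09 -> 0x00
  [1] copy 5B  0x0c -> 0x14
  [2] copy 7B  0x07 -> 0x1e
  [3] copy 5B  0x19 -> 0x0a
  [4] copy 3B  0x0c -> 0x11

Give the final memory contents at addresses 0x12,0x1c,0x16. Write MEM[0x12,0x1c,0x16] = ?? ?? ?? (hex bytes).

MEM[0x12,0x1c,0x16] = 07 07 85

  after D0: wrote 3B at 0x00 = 338406
  after D1: wrote 5B at 0x14 = 5b5485a9fb
  after D2: wrote 7B at 0x1e = 74563384065b54
  after D3: wrote 5B at 0x0a = 997e3e0717
  after D4: wrote 3B at 0x11 = 3e0717
query mem[0x12]=0x07, mem[0x1c]=0x07, mem[0x16]=0x85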